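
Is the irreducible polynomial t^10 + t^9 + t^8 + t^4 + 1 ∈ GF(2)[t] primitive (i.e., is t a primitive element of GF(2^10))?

No

Write f(t) = t^10 + t^9 + t^8 + t^4 + 1.
|GF(2^10)^×| = 2^10 − 1 = 1023. Prime factorization: 1023 = 3·11·31.
f is primitive ⇔ t has order 1023 in GF(2)[t]/(f), i.e. t^(1023/q) ≠ 1 for each prime q | 1023.
t^(341) mod f = 1
t^(93) mod f = t^4 + t^2 + t.
t^(33) mod f = t^7 + t^6 + t^4 + t.
Since t^(341) = 1, the order of t divides 341 < 1023; not primitive.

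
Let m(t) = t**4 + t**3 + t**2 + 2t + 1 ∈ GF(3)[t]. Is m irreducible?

No

Check for roots in GF(3): m(0) = 1; m(1) = 0 → root; m(2) = 0 → root.
m(1) = 0, so (t − 1) divides m(t); m is reducible.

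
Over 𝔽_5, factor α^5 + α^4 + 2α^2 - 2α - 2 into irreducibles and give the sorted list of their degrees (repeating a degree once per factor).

Write h(α) = α^5 + α^4 + 2α^2 - 2α - 2.
Roots in 𝔽_5: h(0) = 3; h(1) = 0 → root; h(2) = 0 → root; h(3) = 4; h(4) = 2.
Linear factors from roots: (α - 1), (α - 2).
Complete factorization: h(α) = (α - 2)·(α - 1)·(α^3 - α^2 - 1).
Factor degrees with multiplicity: 1 + 1 + 3 = 5.

1, 1, 3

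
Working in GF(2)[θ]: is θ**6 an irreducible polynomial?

No

Write f(θ) = θ**6.
Check for roots in GF(2): f(0) = 0 → root; f(1) = 1.
f(0) = 0, so (θ) divides f(θ); f is reducible.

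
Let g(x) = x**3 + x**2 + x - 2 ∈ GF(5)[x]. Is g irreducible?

Yes

Check for roots in GF(5): g(0) = 3; g(1) = 1; g(2) = 2; g(3) = 2; g(4) = 2.
No roots. A degree-3 polynomial over a field with no linear factor is irreducible.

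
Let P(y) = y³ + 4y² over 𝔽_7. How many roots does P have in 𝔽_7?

Evaluate at each of the 7 elements of 𝔽_7:
P(0) = 0 → root; P(1) = 5; P(2) = 3; P(3) = 0 → root; P(4) = 2; P(5) = 1; P(6) = 3.
Roots: {0, 3}.

2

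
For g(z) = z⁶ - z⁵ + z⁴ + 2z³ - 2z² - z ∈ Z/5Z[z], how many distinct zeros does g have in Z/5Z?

Evaluate at each of the 5 elements of Z/5Z:
g(0) = 0 → root; g(1) = 0 → root; g(2) = 4; g(3) = 0 → root; g(4) = 0 → root.
Roots: {0, 1, 3, 4}.

4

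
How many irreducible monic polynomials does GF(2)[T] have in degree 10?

99

The number of monic irreducibles of degree 10 over GF(2) is (1/10)·Σ_{d∣10} μ(10/d) 2^d.
Divisors of 10: 1, 2, 5, 10; μ(10/d) for each: 1, -1, -1, 1.
Σ = 2^1 − 2^2 − 2^5 + 2^10 = 990.
N = 990/10 = 99.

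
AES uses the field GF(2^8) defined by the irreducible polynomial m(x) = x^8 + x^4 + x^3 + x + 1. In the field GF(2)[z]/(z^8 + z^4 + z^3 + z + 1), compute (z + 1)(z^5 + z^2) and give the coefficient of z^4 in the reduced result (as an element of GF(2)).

0

Multiply in GF(2)[z]: (z + 1)·(z^5 + z^2) = z^6 + z^5 + z^3 + z^2.
Reduced: z^6 + z^5 + z^3 + z^2.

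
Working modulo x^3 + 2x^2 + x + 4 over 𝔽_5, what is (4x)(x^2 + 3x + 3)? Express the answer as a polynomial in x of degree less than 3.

4x^2 + 3x + 4

Multiply in 𝔽_5[x]: (4x)·(x^2 + 3x + 3) = 4x^3 + 2x^2 + 2x.
Reduce using x^3 ≡ 3x^2 + 4x + 1 (mod x^3 + 2x^2 + x + 4).
Reduced: 4x^2 + 3x + 4.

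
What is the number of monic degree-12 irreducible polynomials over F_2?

335

x^(2^12) − x is the product of all monic irreducibles of degree dividing 12; Möbius inversion gives N = (1/12) Σ μ(12/d)·2^d.
Divisors of 12: 1, 2, 3, 4, 6, 12; μ(12/d) for each: 0, 1, 0, -1, -1, 1.
Σ = 2^2 − 2^4 − 2^6 + 2^12 = 4020.
N = 4020/12 = 335.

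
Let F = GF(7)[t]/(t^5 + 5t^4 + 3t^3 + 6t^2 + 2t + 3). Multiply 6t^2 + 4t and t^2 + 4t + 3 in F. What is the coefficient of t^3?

Multiply in GF(7)[t]: (6t^2 + 4t)·(t^2 + 4t + 3) = 6t^4 + 6t^2 + 5t.
Reduced: 6t^4 + 6t^2 + 5t.

0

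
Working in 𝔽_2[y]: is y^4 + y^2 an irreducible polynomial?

No

Write f(y) = y^4 + y^2.
Check for roots in 𝔽_2: f(0) = 0 → root; f(1) = 0 → root.
f(0) = 0, so (y) divides f(y); f is reducible.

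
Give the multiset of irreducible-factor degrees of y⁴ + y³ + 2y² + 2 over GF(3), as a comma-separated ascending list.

1, 3

Write h(y) = y⁴ + y³ + 2y² + 2.
Roots in GF(3): h(0) = 2; h(1) = 0 → root; h(2) = 1.
Linear factors from roots: (y + 2).
Complete factorization: h(y) = (y + 2)·(y³ + 2y² + y + 1).
Factor degrees with multiplicity: 1 + 3 = 4.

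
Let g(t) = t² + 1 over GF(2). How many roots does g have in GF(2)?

1

Evaluate at each of the 2 elements of GF(2):
g(0) = 1; g(1) = 0 → root.
Roots: {1}.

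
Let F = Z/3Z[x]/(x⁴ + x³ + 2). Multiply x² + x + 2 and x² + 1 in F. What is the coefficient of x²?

0

Multiply in Z/3Z[x]: (x² + x + 2)·(x² + 1) = x⁴ + x³ + x + 2.
Reduce using x⁴ ≡ 2x³ + 1 (mod x⁴ + x³ + 2).
Reduced: x.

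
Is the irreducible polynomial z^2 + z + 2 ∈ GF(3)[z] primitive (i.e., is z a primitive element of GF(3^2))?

Write f(z) = z^2 + z + 2.
|GF(3^2)^×| = 3^2 − 1 = 8. Prime factorization: 8 = 2^3.
f is primitive ⇔ z has order 8 in GF(3)[z]/(f), i.e. z^(8/q) ≠ 1 for each prime q | 8.
z^(4) mod f = 2.
None equal 1, so z has full order 8; f is primitive.

Yes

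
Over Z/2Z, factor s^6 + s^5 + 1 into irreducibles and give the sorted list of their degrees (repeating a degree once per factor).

6

Write h(s) = s^6 + s^5 + 1.
Roots in Z/2Z: h(0) = 1; h(1) = 1.
Complete factorization: h(s) = (s^6 + s^5 + 1).
Factor degrees with multiplicity: 6 = 6.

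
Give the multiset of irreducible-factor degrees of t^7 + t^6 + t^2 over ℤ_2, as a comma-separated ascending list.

1, 1, 2, 3

Write f(t) = t^7 + t^6 + t^2.
Roots in ℤ_2: f(0) = 0 → root; f(1) = 1.
Linear factors from roots: (t).
Complete factorization: f(t) = (t)^2·(t^2 + t + 1)·(t^3 + t + 1).
Factor degrees with multiplicity: 1 + 1 + 2 + 3 = 7.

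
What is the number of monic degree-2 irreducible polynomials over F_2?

1

Gauss's count: N_{2}(2) = (1/2) Σ_{d|2} μ(2/d)·2^d.
Divisors of 2: 1, 2; μ(2/d) for each: -1, 1.
Σ = − 2^1 + 2^2 = 2.
N = 2/2 = 1.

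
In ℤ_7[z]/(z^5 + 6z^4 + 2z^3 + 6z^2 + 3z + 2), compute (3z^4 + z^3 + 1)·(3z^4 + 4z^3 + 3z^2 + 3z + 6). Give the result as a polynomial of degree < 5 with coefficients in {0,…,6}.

Multiply in ℤ_7[z]: (3z^4 + z^3 + 1)·(3z^4 + 4z^3 + 3z^2 + 3z + 6) = 2z^8 + z^7 + 6z^6 + 5z^5 + 3z^4 + 3z^3 + 3z^2 + 3z + 6.
Reduce using z^5 ≡ z^4 + 5z^3 + z^2 + 4z + 5 (mod z^5 + 6z^4 + 2z^3 + 6z^2 + 3z + 2).
Reduced: 3z^4 + 4z^3 + 2z^2 + 3z + 1.

3z^4 + 4z^3 + 2z^2 + 3z + 1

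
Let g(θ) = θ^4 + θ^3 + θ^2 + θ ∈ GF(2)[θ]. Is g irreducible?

Check for roots in GF(2): g(0) = 0 → root; g(1) = 0 → root.
g(0) = 0, so (θ) divides g(θ); g is reducible.

No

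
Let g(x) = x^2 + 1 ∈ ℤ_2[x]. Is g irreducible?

No

Check for roots in ℤ_2: g(0) = 1; g(1) = 0 → root.
g(1) = 0, so (x − 1) divides g(x); g is reducible.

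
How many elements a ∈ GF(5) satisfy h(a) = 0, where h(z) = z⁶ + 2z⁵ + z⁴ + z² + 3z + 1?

Evaluate at each of the 5 elements of GF(5):
h(0) = 1; h(1) = 4; h(2) = 0 → root; h(3) = 0 → root; h(4) = 4.
Roots: {2, 3}.

2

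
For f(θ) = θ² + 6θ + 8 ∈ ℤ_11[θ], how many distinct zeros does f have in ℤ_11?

Evaluate at each of the 11 elements of ℤ_11:
f(0) = 8; f(1) = 4; f(2) = 2; f(3) = 2; f(4) = 4; f(5) = 8; f(6) = 3; f(7) = 0 → root; f(8) = 10; f(9) = 0 → root; f(10) = 3.
Roots: {7, 9}.

2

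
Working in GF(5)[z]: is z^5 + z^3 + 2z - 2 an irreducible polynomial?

Yes

Write f(z) = z^5 + z^3 + 2z - 2.
Check for roots in GF(5): f(0) = 3; f(1) = 2; f(2) = 2; f(3) = 4; f(4) = 4.
No roots, so no linear factors.
Degree-2 irreducible divisors: test the 10 monic irreducibles of degree 2 over GF(5).
None of them divide f (all give nonzero remainder).
No irreducible factor of degree ≤ 2 exists, so f is irreducible over GF(5).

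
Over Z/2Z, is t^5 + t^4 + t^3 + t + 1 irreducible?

Write g(t) = t^5 + t^4 + t^3 + t + 1.
Check for roots in Z/2Z: g(0) = 1; g(1) = 1.
No roots, so no linear factors.
Monic irreducibles of degree 2 over GF(2): t^2 + t + 1.
None of them divide g (all give nonzero remainder).
No irreducible factor of degree ≤ 2 exists, so g is irreducible over GF(2).

Yes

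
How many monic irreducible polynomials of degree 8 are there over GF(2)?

The number of monic irreducibles of degree 8 over GF(2) is (1/8)·Σ_{d∣8} μ(8/d) 2^d.
Divisors of 8: 1, 2, 4, 8; μ(8/d) for each: 0, 0, -1, 1.
Σ = − 2^4 + 2^8 = 240.
N = 240/8 = 30.

30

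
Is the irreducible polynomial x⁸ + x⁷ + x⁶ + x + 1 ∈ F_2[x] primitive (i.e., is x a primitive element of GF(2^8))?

Yes

Write f(x) = x⁸ + x⁷ + x⁶ + x + 1.
|GF(2^8)^×| = 2^8 − 1 = 255. Prime factorization: 255 = 3·5·17.
f is primitive ⇔ x has order 255 in GF(2)[x]/(f), i.e. x^(255/q) ≠ 1 for each prime q | 255.
x^(85) mod f = x⁷ + x⁵ + x³ + x².
x^(51) mod f = x⁷ + x⁴ + x + 1.
x^(15) mod f = x⁷ + x⁶ + x⁵ + x³ + x² + x.
None equal 1, so x has full order 255; f is primitive.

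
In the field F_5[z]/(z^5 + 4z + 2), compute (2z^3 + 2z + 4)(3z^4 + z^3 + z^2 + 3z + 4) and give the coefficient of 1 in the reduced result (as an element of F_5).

0

Multiply in F_5[z]: (2z^3 + 2z + 4)·(3z^4 + z^3 + z^2 + 3z + 4) = z^7 + 2z^6 + 3z^5 + 4z^3 + 1.
Reduce using z^5 ≡ z + 3 (mod z^5 + 4z + 2).
Reduced: 4z.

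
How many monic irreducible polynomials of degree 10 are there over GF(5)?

976248

By the necklace-counting formula, N_5(10) = (1/10) Σ_{d|10} μ(10/d)·5^d.
Divisors of 10: 1, 2, 5, 10; μ(10/d) for each: 1, -1, -1, 1.
Σ = 5^1 − 5^2 − 5^5 + 5^10 = 9762480.
N = 9762480/10 = 976248.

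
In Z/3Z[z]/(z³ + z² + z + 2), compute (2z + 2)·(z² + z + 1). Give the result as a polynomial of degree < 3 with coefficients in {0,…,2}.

2z^2 + 2z + 1

Multiply in Z/3Z[z]: (2z + 2)·(z² + z + 1) = 2z³ + z² + z + 2.
Reduce using z³ ≡ 2z² + 2z + 1 (mod z³ + z² + z + 2).
Reduced: 2z² + 2z + 1.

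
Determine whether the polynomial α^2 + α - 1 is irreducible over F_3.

Yes

Write f(α) = α^2 + α - 1.
Check for roots in F_3: f(0) = 2; f(1) = 1; f(2) = 2.
No roots. A degree-2 polynomial over a field with no linear factor is irreducible.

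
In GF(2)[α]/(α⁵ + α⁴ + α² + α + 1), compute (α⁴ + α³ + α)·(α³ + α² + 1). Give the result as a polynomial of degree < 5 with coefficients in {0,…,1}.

α^4

Multiply in GF(2)[α]: (α⁴ + α³ + α)·(α³ + α² + 1) = α⁷ + α⁵ + α.
Reduce using α⁵ ≡ α⁴ + α² + α + 1 (mod α⁵ + α⁴ + α² + α + 1).
Reduced: α⁴.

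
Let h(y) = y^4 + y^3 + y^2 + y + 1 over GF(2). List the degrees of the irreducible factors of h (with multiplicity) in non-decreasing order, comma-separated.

4

Roots in GF(2): h(0) = 1; h(1) = 1.
Complete factorization: h(y) = (y^4 + y^3 + y^2 + y + 1).
Factor degrees with multiplicity: 4 = 4.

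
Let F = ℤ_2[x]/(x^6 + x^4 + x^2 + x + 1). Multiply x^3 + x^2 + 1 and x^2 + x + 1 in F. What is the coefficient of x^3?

Multiply in ℤ_2[x]: (x^3 + x^2 + 1)·(x^2 + x + 1) = x^5 + x + 1.
Reduced: x^5 + x + 1.

0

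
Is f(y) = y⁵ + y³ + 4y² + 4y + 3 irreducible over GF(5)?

Check for roots in GF(5): f(0) = 3; f(1) = 3; f(2) = 2; f(3) = 1; f(4) = 1.
No roots, so no linear factors.
Degree-2 irreducible divisors: test the 10 monic irreducibles of degree 2 over GF(5).
None of them divide f (all give nonzero remainder).
No irreducible factor of degree ≤ 2 exists, so f is irreducible over GF(5).

Yes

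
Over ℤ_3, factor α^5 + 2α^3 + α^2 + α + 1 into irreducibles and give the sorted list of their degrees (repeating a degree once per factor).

1, 2, 2

Write f(α) = α^5 + 2α^3 + α^2 + α + 1.
Roots in ℤ_3: f(0) = 1; f(1) = 0 → root; f(2) = 1.
Linear factors from roots: (α + 2).
Complete factorization: f(α) = (α + 2)·(α^2 + 1)·(α^2 + α + 2).
Factor degrees with multiplicity: 1 + 2 + 2 = 5.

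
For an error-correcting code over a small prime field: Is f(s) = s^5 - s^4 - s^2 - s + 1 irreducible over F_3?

Yes

Check for roots in F_3: f(0) = 1; f(1) = 2; f(2) = 2.
No roots, so no linear factors.
Monic irreducibles of degree 2 over GF(3): s^2 + 1, s^2 + s - 1, s^2 - s - 1.
None of them divide f (all give nonzero remainder).
No irreducible factor of degree ≤ 2 exists, so f is irreducible over GF(3).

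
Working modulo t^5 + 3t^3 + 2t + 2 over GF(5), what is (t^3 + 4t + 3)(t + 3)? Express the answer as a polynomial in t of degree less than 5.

Multiply in GF(5)[t]: (t^3 + 4t + 3)·(t + 3) = t^4 + 3t^3 + 4t^2 + 4.
Reduced: t^4 + 3t^3 + 4t^2 + 4.

t^4 + 3t^3 + 4t^2 + 4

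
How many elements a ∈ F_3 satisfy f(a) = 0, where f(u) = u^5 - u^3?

3

Evaluate at each of the 3 elements of F_3:
f(0) = 0 → root; f(1) = 0 → root; f(2) = 0 → root.
Roots: {0, 1, 2}.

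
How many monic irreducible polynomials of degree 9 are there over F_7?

Gauss's count: N_{7}(9) = (1/9) Σ_{d|9} μ(9/d)·7^d.
Divisors of 9: 1, 3, 9; μ(9/d) for each: 0, -1, 1.
Σ = − 7^3 + 7^9 = 40353264.
N = 40353264/9 = 4483696.

4483696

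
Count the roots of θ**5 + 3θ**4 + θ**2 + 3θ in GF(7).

5

Write P(θ) = θ**5 + 3θ**4 + θ**2 + 3θ.
Evaluate at each of the 7 elements of GF(7):
P(0) = 0 → root; P(1) = 1; P(2) = 6; P(3) = 0 → root; P(4) = 0 → root; P(5) = 0 → root; P(6) = 0 → root.
Roots: {0, 3, 4, 5, 6}.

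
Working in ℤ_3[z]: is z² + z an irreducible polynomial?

No

Write g(z) = z² + z.
Check for roots in ℤ_3: g(0) = 0 → root; g(1) = 2; g(2) = 0 → root.
g(0) = 0, so (z) divides g(z); g is reducible.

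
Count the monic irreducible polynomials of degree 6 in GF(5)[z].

2580

Gauss's count: N_{5}(6) = (1/6) Σ_{d|6} μ(6/d)·5^d.
Divisors of 6: 1, 2, 3, 6; μ(6/d) for each: 1, -1, -1, 1.
Σ = 5^1 − 5^2 − 5^3 + 5^6 = 15480.
N = 15480/6 = 2580.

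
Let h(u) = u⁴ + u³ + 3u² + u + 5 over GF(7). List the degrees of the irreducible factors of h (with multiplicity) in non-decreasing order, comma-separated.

Linear factors from roots: (u + 1).
Complete factorization: h(u) = (u + 1)·(u³ + 3u + 5).
Factor degrees with multiplicity: 1 + 3 = 4.

1, 3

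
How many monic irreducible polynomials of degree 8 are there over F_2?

30

The number of monic irreducibles of degree 8 over GF(2) is (1/8)·Σ_{d∣8} μ(8/d) 2^d.
Divisors of 8: 1, 2, 4, 8; μ(8/d) for each: 0, 0, -1, 1.
Σ = − 2^4 + 2^8 = 240.
N = 240/8 = 30.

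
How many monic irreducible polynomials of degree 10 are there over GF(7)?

The number of monic irreducibles of degree 10 over GF(7) is (1/10)·Σ_{d∣10} μ(10/d) 7^d.
Divisors of 10: 1, 2, 5, 10; μ(10/d) for each: 1, -1, -1, 1.
Σ = 7^1 − 7^2 − 7^5 + 7^10 = 282458400.
N = 282458400/10 = 28245840.

28245840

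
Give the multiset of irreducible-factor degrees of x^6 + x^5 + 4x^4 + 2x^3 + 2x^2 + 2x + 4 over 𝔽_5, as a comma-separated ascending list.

6

Write h(x) = x^6 + x^5 + 4x^4 + 2x^3 + 2x^2 + 2x + 4.
Roots in 𝔽_5: h(0) = 4; h(1) = 1; h(2) = 2; h(3) = 3; h(4) = 1.
Complete factorization: h(x) = (x^6 + x^5 + 4x^4 + 2x^3 + 2x^2 + 2x + 4).
Factor degrees with multiplicity: 6 = 6.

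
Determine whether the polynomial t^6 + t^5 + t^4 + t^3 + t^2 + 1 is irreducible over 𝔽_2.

Write m(t) = t^6 + t^5 + t^4 + t^3 + t^2 + 1.
Check for roots in 𝔽_2: m(0) = 1; m(1) = 0 → root.
m(1) = 0, so (t − 1) divides m(t); m is reducible.

No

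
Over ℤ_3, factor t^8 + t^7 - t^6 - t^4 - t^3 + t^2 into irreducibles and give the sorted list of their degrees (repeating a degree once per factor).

Write h(t) = t^8 + t^7 - t^6 - t^4 - t^3 + t^2.
Roots in ℤ_3: h(0) = 0 → root; h(1) = 0 → root; h(2) = 0 → root.
Linear factors from roots: (t), (t - 1), (t + 1).
Complete factorization: h(t) = (t + 1)·(t - 1)·(t)^2·(t^2 + 1)·(t^2 + t - 1).
Factor degrees with multiplicity: 1 + 1 + 1 + 1 + 2 + 2 = 8.

1, 1, 1, 1, 2, 2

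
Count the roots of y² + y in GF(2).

2

Write f(y) = y² + y.
Evaluate at each of the 2 elements of GF(2):
f(0) = 0 → root; f(1) = 0 → root.
Roots: {0, 1}.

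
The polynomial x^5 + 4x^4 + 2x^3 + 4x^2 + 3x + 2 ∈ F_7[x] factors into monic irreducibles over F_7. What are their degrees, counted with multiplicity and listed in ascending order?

1, 1, 3

Write f(x) = x^5 + 4x^4 + 2x^3 + 4x^2 + 3x + 2.
Linear factors from roots: (x + 3), (x + 2).
Complete factorization: f(x) = (x + 2)·(x + 3)·(x^3 + 6x^2 + x + 5).
Factor degrees with multiplicity: 1 + 1 + 3 = 5.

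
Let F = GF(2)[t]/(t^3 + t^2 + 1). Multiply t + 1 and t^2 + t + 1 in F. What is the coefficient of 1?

Multiply in GF(2)[t]: (t + 1)·(t^2 + t + 1) = t^3 + 1.
Reduce using t^3 ≡ t^2 + 1 (mod t^3 + t^2 + 1).
Reduced: t^2.

0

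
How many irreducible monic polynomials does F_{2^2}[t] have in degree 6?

By the necklace-counting formula, N_4(6) = (1/6) Σ_{d|6} μ(6/d)·4^d.
Divisors of 6: 1, 2, 3, 6; μ(6/d) for each: 1, -1, -1, 1.
Σ = 4^1 − 4^2 − 4^3 + 4^6 = 4020.
N = 4020/6 = 670.

670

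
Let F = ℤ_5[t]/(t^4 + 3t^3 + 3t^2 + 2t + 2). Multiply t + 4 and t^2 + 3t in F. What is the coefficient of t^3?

Multiply in ℤ_5[t]: (t + 4)·(t^2 + 3t) = t^3 + 2t^2 + 2t.
Reduced: t^3 + 2t^2 + 2t.

1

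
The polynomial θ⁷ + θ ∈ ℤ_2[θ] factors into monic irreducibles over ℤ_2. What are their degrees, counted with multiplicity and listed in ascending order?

1, 1, 1, 2, 2

Write f(θ) = θ⁷ + θ.
Roots in ℤ_2: f(0) = 0 → root; f(1) = 0 → root.
Linear factors from roots: (θ), (θ + 1).
Complete factorization: f(θ) = (θ)·(θ + 1)^2·(θ² + θ + 1)^2.
Factor degrees with multiplicity: 1 + 1 + 1 + 2 + 2 = 7.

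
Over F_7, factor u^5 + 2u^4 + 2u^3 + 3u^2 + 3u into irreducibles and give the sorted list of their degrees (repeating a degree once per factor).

1, 1, 3

Write f(u) = u^5 + 2u^4 + 2u^3 + 3u^2 + 3u.
Linear factors from roots: (u), (u + 5).
Complete factorization: f(u) = (u)·(u + 5)·(u^3 + 4u^2 + 3u + 2).
Factor degrees with multiplicity: 1 + 1 + 3 = 5.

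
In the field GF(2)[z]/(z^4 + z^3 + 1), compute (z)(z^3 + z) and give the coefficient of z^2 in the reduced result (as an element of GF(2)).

1

Multiply in GF(2)[z]: (z)·(z^3 + z) = z^4 + z^2.
Reduce using z^4 ≡ z^3 + 1 (mod z^4 + z^3 + 1).
Reduced: z^3 + z^2 + 1.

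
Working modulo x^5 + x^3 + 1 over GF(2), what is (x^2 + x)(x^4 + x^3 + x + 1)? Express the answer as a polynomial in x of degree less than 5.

Multiply in GF(2)[x]: (x^2 + x)·(x^4 + x^3 + x + 1) = x^6 + x^4 + x^3 + x.
Reduce using x^5 ≡ x^3 + 1 (mod x^5 + x^3 + 1).
Reduced: x^3.

x^3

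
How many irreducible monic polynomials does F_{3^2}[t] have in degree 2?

36

By the necklace-counting formula, N_9(2) = (1/2) Σ_{d|2} μ(2/d)·9^d.
Divisors of 2: 1, 2; μ(2/d) for each: -1, 1.
Σ = − 9^1 + 9^2 = 72.
N = 72/2 = 36.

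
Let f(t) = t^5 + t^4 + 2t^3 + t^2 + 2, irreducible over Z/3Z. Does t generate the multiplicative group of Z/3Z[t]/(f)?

|GF(3^5)^×| = 3^5 − 1 = 242. Prime factorization: 242 = 2·11^2.
f is primitive ⇔ t has order 242 in GF(3)[t]/(f), i.e. t^(242/q) ≠ 1 for each prime q | 242.
t^(121) mod f = 1
t^(22) mod f = 1
Since t^(121) = 1, the order of t divides 121 < 242; not primitive.

No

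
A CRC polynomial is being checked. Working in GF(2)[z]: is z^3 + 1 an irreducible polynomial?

Write h(z) = z^3 + 1.
Check for roots in GF(2): h(0) = 1; h(1) = 0 → root.
h(1) = 0, so (z − 1) divides h(z); h is reducible.

No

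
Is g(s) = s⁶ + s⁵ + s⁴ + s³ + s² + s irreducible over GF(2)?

Check for roots in GF(2): g(0) = 0 → root; g(1) = 0 → root.
g(0) = 0, so (s) divides g(s); g is reducible.

No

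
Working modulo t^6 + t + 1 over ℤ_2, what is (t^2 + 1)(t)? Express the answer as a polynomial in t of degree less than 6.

t^3 + t

Multiply in ℤ_2[t]: (t^2 + 1)·(t) = t^3 + t.
Reduced: t^3 + t.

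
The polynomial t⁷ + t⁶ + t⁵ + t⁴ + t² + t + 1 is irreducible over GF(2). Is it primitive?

Write f(t) = t⁷ + t⁶ + t⁵ + t⁴ + t² + t + 1.
|GF(2^7)^×| = 2^7 − 1 = 127. Prime factorization: 127 = 127.
f is primitive ⇔ t has order 127 in GF(2)[t]/(f), i.e. t^(127/q) ≠ 1 for each prime q | 127.
t^(1) mod f = t.
None equal 1, so t has full order 127; f is primitive.

Yes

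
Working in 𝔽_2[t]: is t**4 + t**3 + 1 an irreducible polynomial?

Write g(t) = t**4 + t**3 + 1.
Check for roots in 𝔽_2: g(0) = 1; g(1) = 1.
No roots, so no linear factors.
Monic irreducibles of degree 2 over GF(2): t**2 + t + 1.
None of them divide g (all give nonzero remainder).
No irreducible factor of degree ≤ 2 exists, so g is irreducible over GF(2).

Yes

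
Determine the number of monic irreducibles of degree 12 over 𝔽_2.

x^(2^12) − x is the product of all monic irreducibles of degree dividing 12; Möbius inversion gives N = (1/12) Σ μ(12/d)·2^d.
Divisors of 12: 1, 2, 3, 4, 6, 12; μ(12/d) for each: 0, 1, 0, -1, -1, 1.
Σ = 2^2 − 2^4 − 2^6 + 2^12 = 4020.
N = 4020/12 = 335.

335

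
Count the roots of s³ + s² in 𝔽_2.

Write g(s) = s³ + s².
Evaluate at each of the 2 elements of 𝔽_2:
g(0) = 0 → root; g(1) = 0 → root.
Roots: {0, 1}.

2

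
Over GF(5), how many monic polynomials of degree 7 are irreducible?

Gauss's count: N_{5}(7) = (1/7) Σ_{d|7} μ(7/d)·5^d.
Divisors of 7: 1, 7; μ(7/d) for each: -1, 1.
Σ = − 5^1 + 5^7 = 78120.
N = 78120/7 = 11160.

11160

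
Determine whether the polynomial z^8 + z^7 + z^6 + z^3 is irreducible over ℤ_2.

Write m(z) = z^8 + z^7 + z^6 + z^3.
Check for roots in ℤ_2: m(0) = 0 → root; m(1) = 0 → root.
m(0) = 0, so (z) divides m(z); m is reducible.

No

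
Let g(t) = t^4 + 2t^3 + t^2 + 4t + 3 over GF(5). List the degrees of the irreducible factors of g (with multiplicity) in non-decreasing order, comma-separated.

2, 2

Roots in GF(5): g(0) = 3; g(1) = 1; g(2) = 2; g(3) = 4; g(4) = 4.
Complete factorization: g(t) = (t^2 + 2)·(t^2 + 2t + 4).
Factor degrees with multiplicity: 2 + 2 = 4.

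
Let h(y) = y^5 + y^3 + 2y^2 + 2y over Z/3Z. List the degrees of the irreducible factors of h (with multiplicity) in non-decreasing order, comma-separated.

1, 1, 3

Roots in Z/3Z: h(0) = 0 → root; h(1) = 0 → root; h(2) = 1.
Linear factors from roots: (y), (y + 2).
Complete factorization: h(y) = (y)·(y + 2)·(y^3 + y^2 + 2y + 1).
Factor degrees with multiplicity: 1 + 1 + 3 = 5.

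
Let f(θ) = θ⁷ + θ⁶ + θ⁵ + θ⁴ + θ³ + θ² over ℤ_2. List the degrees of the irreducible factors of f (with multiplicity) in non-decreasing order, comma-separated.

Roots in ℤ_2: f(0) = 0 → root; f(1) = 0 → root.
Linear factors from roots: (θ), (θ + 1).
Complete factorization: f(θ) = (θ + 1)·(θ)^2·(θ² + θ + 1)^2.
Factor degrees with multiplicity: 1 + 1 + 1 + 2 + 2 = 7.

1, 1, 1, 2, 2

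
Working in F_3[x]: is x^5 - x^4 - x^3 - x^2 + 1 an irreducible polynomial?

Write g(x) = x^5 - x^4 - x^3 - x^2 + 1.
Check for roots in F_3: g(0) = 1; g(1) = 2; g(2) = 2.
No roots, so no linear factors.
Monic irreducibles of degree 2 over GF(3): x^2 + 1, x^2 + x - 1, x^2 - x - 1.
None of them divide g (all give nonzero remainder).
No irreducible factor of degree ≤ 2 exists, so g is irreducible over GF(3).

Yes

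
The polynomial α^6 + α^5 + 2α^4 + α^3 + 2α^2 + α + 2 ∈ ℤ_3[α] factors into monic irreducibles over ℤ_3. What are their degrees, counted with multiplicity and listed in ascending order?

6

Write f(α) = α^6 + α^5 + 2α^4 + α^3 + 2α^2 + α + 2.
Roots in ℤ_3: f(0) = 2; f(1) = 1; f(2) = 1.
Complete factorization: f(α) = (α^6 + α^5 + 2α^4 + α^3 + 2α^2 + α + 2).
Factor degrees with multiplicity: 6 = 6.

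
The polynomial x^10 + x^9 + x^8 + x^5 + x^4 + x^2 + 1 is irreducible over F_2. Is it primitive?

Write f(x) = x^10 + x^9 + x^8 + x^5 + x^4 + x^2 + 1.
|GF(2^10)^×| = 2^10 − 1 = 1023. Prime factorization: 1023 = 3·11·31.
f is primitive ⇔ x has order 1023 in GF(2)[x]/(f), i.e. x^(1023/q) ≠ 1 for each prime q | 1023.
x^(341) mod f = 1
x^(93) mod f = x^8 + x^5 + x^3 + x^2 + x.
x^(33) mod f = x^8 + x^6 + x^2 + 1.
Since x^(341) = 1, the order of x divides 341 < 1023; not primitive.

No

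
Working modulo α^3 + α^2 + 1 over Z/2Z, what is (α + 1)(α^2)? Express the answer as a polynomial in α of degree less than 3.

Multiply in Z/2Z[α]: (α + 1)·(α^2) = α^3 + α^2.
Reduce using α^3 ≡ α^2 + 1 (mod α^3 + α^2 + 1).
Reduced: 1.

1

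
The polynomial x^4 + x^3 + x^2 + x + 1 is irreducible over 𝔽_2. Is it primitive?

Write f(x) = x^4 + x^3 + x^2 + x + 1.
|GF(2^4)^×| = 2^4 − 1 = 15. Prime factorization: 15 = 3·5.
f is primitive ⇔ x has order 15 in GF(2)[x]/(f), i.e. x^(15/q) ≠ 1 for each prime q | 15.
x^(5) mod f = 1
x^(3) mod f = x^3.
Since x^(5) = 1, the order of x divides 5 < 15; not primitive.

No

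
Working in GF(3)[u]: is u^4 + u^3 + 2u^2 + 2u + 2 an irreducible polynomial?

Write f(u) = u^4 + u^3 + 2u^2 + 2u + 2.
Check for roots in GF(3): f(0) = 2; f(1) = 2; f(2) = 2.
No roots, so no linear factors.
Monic irreducibles of degree 2 over GF(3): u^2 + 1, u^2 + u + 2, u^2 + 2u + 2.
None of them divide f (all give nonzero remainder).
No irreducible factor of degree ≤ 2 exists, so f is irreducible over GF(3).

Yes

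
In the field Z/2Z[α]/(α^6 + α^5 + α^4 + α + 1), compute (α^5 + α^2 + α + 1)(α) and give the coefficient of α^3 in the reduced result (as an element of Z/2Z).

Multiply in Z/2Z[α]: (α^5 + α^2 + α + 1)·(α) = α^6 + α^3 + α^2 + α.
Reduce using α^6 ≡ α^5 + α^4 + α + 1 (mod α^6 + α^5 + α^4 + α + 1).
Reduced: α^5 + α^4 + α^3 + α^2 + 1.

1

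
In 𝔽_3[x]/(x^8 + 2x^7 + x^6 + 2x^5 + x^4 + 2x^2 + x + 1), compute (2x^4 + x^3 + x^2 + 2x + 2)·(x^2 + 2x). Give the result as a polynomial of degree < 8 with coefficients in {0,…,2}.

Multiply in 𝔽_3[x]: (2x^4 + x^3 + x^2 + 2x + 2)·(x^2 + 2x) = 2x^6 + 2x^5 + x^3 + x.
Reduced: 2x^6 + 2x^5 + x^3 + x.

2x^6 + 2x^5 + x^3 + x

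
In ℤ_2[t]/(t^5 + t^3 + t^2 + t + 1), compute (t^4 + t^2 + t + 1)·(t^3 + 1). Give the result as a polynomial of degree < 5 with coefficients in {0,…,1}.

t^4 + t + 1

Multiply in ℤ_2[t]: (t^4 + t^2 + t + 1)·(t^3 + 1) = t^7 + t^5 + t^3 + t^2 + t + 1.
Reduce using t^5 ≡ t^3 + t^2 + t + 1 (mod t^5 + t^3 + t^2 + t + 1).
Reduced: t^4 + t + 1.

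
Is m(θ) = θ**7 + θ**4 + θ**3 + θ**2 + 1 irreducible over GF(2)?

Check for roots in GF(2): m(0) = 1; m(1) = 1.
No roots, so no linear factors.
Monic irreducibles of degree 2 over GF(2): θ**2 + θ + 1.
None of them divide m (all give nonzero remainder).
Monic irreducibles of degree 3 over GF(2): θ**3 + θ + 1, θ**3 + θ**2 + 1.
None of them divide m (all give nonzero remainder).
No irreducible factor of degree ≤ 3 exists, so m is irreducible over GF(2).

Yes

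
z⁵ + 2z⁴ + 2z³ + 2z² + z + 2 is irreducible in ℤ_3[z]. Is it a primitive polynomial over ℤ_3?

Write f(z) = z⁵ + 2z⁴ + 2z³ + 2z² + z + 2.
|GF(3^5)^×| = 3^5 − 1 = 242. Prime factorization: 242 = 2·11^2.
f is primitive ⇔ z has order 242 in GF(3)[z]/(f), i.e. z^(242/q) ≠ 1 for each prime q | 242.
z^(121) mod f = 1
z^(22) mod f = z⁴ + z² + 2z.
Since z^(121) = 1, the order of z divides 121 < 242; not primitive.

No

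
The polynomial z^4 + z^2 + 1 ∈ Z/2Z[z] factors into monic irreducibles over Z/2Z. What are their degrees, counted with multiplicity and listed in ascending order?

Write g(z) = z^4 + z^2 + 1.
Roots in Z/2Z: g(0) = 1; g(1) = 1.
Complete factorization: g(z) = (z^2 + z + 1)^2.
Factor degrees with multiplicity: 2 + 2 = 4.

2, 2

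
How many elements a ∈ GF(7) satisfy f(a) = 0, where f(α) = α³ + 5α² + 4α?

Evaluate at each of the 7 elements of GF(7):
f(0) = 0 → root; f(1) = 3; f(2) = 1; f(3) = 0 → root; f(4) = 6; f(5) = 4; f(6) = 0 → root.
Roots: {0, 3, 6}.

3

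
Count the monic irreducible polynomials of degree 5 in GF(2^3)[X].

x^(8^5) − x is the product of all monic irreducibles of degree dividing 5; Möbius inversion gives N = (1/5) Σ μ(5/d)·8^d.
Divisors of 5: 1, 5; μ(5/d) for each: -1, 1.
Σ = − 8^1 + 8^5 = 32760.
N = 32760/5 = 6552.

6552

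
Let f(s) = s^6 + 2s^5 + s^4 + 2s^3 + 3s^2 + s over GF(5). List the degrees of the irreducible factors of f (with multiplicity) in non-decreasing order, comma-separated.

1, 1, 1, 1, 2

Roots in GF(5): f(0) = 0 → root; f(1) = 0 → root; f(2) = 4; f(3) = 0 → root; f(4) = 0 → root.
Linear factors from roots: (s), (s + 4), (s + 2), (s + 1).
Complete factorization: f(s) = (s)·(s + 1)·(s + 2)·(s + 4)·(s^2 + 2).
Factor degrees with multiplicity: 1 + 1 + 1 + 1 + 2 = 6.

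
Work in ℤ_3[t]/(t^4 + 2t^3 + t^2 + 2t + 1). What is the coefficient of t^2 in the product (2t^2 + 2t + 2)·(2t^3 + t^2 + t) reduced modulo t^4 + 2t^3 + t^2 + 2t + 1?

1

Multiply in ℤ_3[t]: (2t^2 + 2t + 2)·(2t^3 + t^2 + t) = t^5 + 2t^3 + t^2 + 2t.
Reduce using t^4 ≡ t^3 + 2t^2 + t + 2 (mod t^4 + 2t^3 + t^2 + 2t + 1).
Reduced: 2t^3 + t^2 + 2t + 2.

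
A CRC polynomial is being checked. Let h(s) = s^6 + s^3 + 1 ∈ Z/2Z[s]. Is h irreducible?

Check for roots in Z/2Z: h(0) = 1; h(1) = 1.
No roots, so no linear factors.
Monic irreducibles of degree 2 over GF(2): s^2 + s + 1.
None of them divide h (all give nonzero remainder).
Monic irreducibles of degree 3 over GF(2): s^3 + s + 1, s^3 + s^2 + 1.
None of them divide h (all give nonzero remainder).
No irreducible factor of degree ≤ 3 exists, so h is irreducible over GF(2).

Yes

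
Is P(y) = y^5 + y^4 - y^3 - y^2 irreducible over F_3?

Check for roots in F_3: P(0) = 0 → root; P(1) = 0 → root; P(2) = 0 → root.
P(0) = 0, so (y) divides P(y); P is reducible.

No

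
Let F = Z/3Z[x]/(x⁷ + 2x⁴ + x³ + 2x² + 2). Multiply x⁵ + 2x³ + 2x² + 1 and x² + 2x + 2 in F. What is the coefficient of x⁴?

1

Multiply in Z/3Z[x]: (x⁵ + 2x³ + 2x² + 1)·(x² + 2x + 2) = x⁷ + 2x⁶ + x⁵ + 2x³ + 2x² + 2x + 2.
Reduce using x⁷ ≡ x⁴ + 2x³ + x² + 1 (mod x⁷ + 2x⁴ + x³ + 2x² + 2).
Reduced: 2x⁶ + x⁵ + x⁴ + x³ + 2x.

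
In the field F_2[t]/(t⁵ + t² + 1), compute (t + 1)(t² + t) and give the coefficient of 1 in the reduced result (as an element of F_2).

Multiply in F_2[t]: (t + 1)·(t² + t) = t³ + t.
Reduced: t³ + t.

0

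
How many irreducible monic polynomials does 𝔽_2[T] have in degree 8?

Gauss's count: N_{2}(8) = (1/8) Σ_{d|8} μ(8/d)·2^d.
Divisors of 8: 1, 2, 4, 8; μ(8/d) for each: 0, 0, -1, 1.
Σ = − 2^4 + 2^8 = 240.
N = 240/8 = 30.

30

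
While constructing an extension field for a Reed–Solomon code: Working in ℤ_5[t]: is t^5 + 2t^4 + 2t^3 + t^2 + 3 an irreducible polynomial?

Write m(t) = t^5 + 2t^4 + 2t^3 + t^2 + 3.
Check for roots in ℤ_5: m(0) = 3; m(1) = 4; m(2) = 2; m(3) = 1; m(4) = 3.
No roots, so no linear factors.
Degree-2 irreducible divisors: test the 10 monic irreducibles of degree 2 over GF(5).
t^2 + 3t + 4 divides m: m(t) = (t^2 + 3t + 4)·(t^3 + 4t^2 + t + 2).

No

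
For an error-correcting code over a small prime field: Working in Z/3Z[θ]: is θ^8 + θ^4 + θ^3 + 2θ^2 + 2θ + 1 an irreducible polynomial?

Yes

Write g(θ) = θ^8 + θ^4 + θ^3 + 2θ^2 + 2θ + 1.
Check for roots in Z/3Z: g(0) = 1; g(1) = 2; g(2) = 2.
No roots, so no linear factors.
Monic irreducibles of degree 2 over GF(3): θ^2 + 1, θ^2 + θ + 2, θ^2 + 2θ + 2.
None of them divide g (all give nonzero remainder).
Degree-3 irreducible divisors: test the 8 monic irreducibles of degree 3 over GF(3).
None of them divide g (all give nonzero remainder).
Degree-4 irreducible divisors: test the 18 monic irreducibles of degree 4 over GF(3).
None of them divide g (all give nonzero remainder).
No irreducible factor of degree ≤ 4 exists, so g is irreducible over GF(3).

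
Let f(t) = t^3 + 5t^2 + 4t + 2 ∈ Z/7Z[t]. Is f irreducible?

Check for roots in Z/7Z: f(0) = 2; f(1) = 5; f(2) = 3; f(3) = 2; f(4) = 1; f(5) = 6; f(6) = 2.
No roots. A degree-3 polynomial over a field with no linear factor is irreducible.

Yes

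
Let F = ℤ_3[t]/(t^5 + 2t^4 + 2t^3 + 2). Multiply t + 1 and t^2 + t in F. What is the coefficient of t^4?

Multiply in ℤ_3[t]: (t + 1)·(t^2 + t) = t^3 + 2t^2 + t.
Reduced: t^3 + 2t^2 + t.

0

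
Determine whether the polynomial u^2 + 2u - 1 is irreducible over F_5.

Yes

Write g(u) = u^2 + 2u - 1.
Check for roots in F_5: g(0) = 4; g(1) = 2; g(2) = 2; g(3) = 4; g(4) = 3.
No roots. A degree-2 polynomial over a field with no linear factor is irreducible.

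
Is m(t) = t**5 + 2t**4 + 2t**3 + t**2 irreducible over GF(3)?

No

Check for roots in GF(3): m(0) = 0 → root; m(1) = 0 → root; m(2) = 0 → root.
m(0) = 0, so (t) divides m(t); m is reducible.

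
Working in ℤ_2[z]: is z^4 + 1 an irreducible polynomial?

Write m(z) = z^4 + 1.
Check for roots in ℤ_2: m(0) = 1; m(1) = 0 → root.
m(1) = 0, so (z − 1) divides m(z); m is reducible.

No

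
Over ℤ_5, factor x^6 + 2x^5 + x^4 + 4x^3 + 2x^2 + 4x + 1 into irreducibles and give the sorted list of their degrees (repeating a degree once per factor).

1, 1, 1, 1, 1, 1

Write h(x) = x^6 + 2x^5 + x^4 + 4x^3 + 2x^2 + 4x + 1.
Roots in ℤ_5: h(0) = 1; h(1) = 0 → root; h(2) = 3; h(3) = 0 → root; h(4) = 0 → root.
Linear factors from roots: (x + 4), (x + 2), (x + 1).
Complete factorization: h(x) = (x + 1)·(x + 2)^2·(x + 4)^3.
Factor degrees with multiplicity: 1 + 1 + 1 + 1 + 1 + 1 = 6.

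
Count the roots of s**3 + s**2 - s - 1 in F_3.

Write f(s) = s**3 + s**2 - s - 1.
Evaluate at each of the 3 elements of F_3:
f(0) = 2; f(1) = 0 → root; f(2) = 0 → root.
Roots: {1, 2}.

2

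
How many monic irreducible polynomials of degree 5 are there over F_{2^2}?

By the necklace-counting formula, N_4(5) = (1/5) Σ_{d|5} μ(5/d)·4^d.
Divisors of 5: 1, 5; μ(5/d) for each: -1, 1.
Σ = − 4^1 + 4^5 = 1020.
N = 1020/5 = 204.

204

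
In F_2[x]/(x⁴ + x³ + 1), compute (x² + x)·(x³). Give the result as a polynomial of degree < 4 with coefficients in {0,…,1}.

x

Multiply in F_2[x]: (x² + x)·(x³) = x⁵ + x⁴.
Reduce using x⁴ ≡ x³ + 1 (mod x⁴ + x³ + 1).
Reduced: x.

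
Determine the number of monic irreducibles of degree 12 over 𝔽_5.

20343700

By the necklace-counting formula, N_5(12) = (1/12) Σ_{d|12} μ(12/d)·5^d.
Divisors of 12: 1, 2, 3, 4, 6, 12; μ(12/d) for each: 0, 1, 0, -1, -1, 1.
Σ = 5^2 − 5^4 − 5^6 + 5^12 = 244124400.
N = 244124400/12 = 20343700.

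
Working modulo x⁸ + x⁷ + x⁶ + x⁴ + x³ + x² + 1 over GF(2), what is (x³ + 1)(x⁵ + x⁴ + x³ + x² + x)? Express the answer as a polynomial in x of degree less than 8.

Multiply in GF(2)[x]: (x³ + 1)·(x⁵ + x⁴ + x³ + x² + x) = x⁸ + x⁷ + x⁶ + x³ + x² + x.
Reduce using x⁸ ≡ x⁷ + x⁶ + x⁴ + x³ + x² + 1 (mod x⁸ + x⁷ + x⁶ + x⁴ + x³ + x² + 1).
Reduced: x⁴ + x + 1.

x^4 + x + 1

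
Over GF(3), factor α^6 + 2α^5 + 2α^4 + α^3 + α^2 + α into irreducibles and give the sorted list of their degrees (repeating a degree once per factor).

Write h(α) = α^6 + 2α^5 + 2α^4 + α^3 + α^2 + α.
Roots in GF(3): h(0) = 0 → root; h(1) = 2; h(2) = 0 → root.
Linear factors from roots: (α), (α + 1).
Complete factorization: h(α) = (α)·(α + 1)·(α^4 + α^3 + α^2 + 1).
Factor degrees with multiplicity: 1 + 1 + 4 = 6.

1, 1, 4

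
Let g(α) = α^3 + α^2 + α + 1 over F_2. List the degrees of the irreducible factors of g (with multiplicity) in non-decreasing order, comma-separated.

Roots in F_2: g(0) = 1; g(1) = 0 → root.
Linear factors from roots: (α + 1).
Complete factorization: g(α) = (α + 1)^3.
Factor degrees with multiplicity: 1 + 1 + 1 = 3.

1, 1, 1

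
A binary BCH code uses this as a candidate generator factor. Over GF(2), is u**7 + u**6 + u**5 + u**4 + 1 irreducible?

Write P(u) = u**7 + u**6 + u**5 + u**4 + 1.
Check for roots in GF(2): P(0) = 1; P(1) = 1.
No roots, so no linear factors.
Monic irreducibles of degree 2 over GF(2): u**2 + u + 1.
None of them divide P (all give nonzero remainder).
Monic irreducibles of degree 3 over GF(2): u**3 + u + 1, u**3 + u**2 + 1.
None of them divide P (all give nonzero remainder).
No irreducible factor of degree ≤ 3 exists, so P is irreducible over GF(2).

Yes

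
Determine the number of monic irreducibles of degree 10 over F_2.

x^(2^10) − x is the product of all monic irreducibles of degree dividing 10; Möbius inversion gives N = (1/10) Σ μ(10/d)·2^d.
Divisors of 10: 1, 2, 5, 10; μ(10/d) for each: 1, -1, -1, 1.
Σ = 2^1 − 2^2 − 2^5 + 2^10 = 990.
N = 990/10 = 99.

99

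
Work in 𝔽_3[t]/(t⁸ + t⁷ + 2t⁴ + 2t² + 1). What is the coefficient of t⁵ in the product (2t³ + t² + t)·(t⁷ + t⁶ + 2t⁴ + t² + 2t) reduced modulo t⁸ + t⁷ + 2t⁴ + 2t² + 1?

Multiply in 𝔽_3[t]: (2t³ + t² + t)·(t⁷ + t⁶ + 2t⁴ + t² + 2t) = 2t¹⁰ + 2t⁸ + 2t⁷ + 2t⁶ + t⁵ + 2t⁴ + 2t².
Reduce using t⁸ ≡ 2t⁷ + t⁴ + t² + 2 (mod t⁸ + t⁷ + 2t⁴ + 2t² + 1).
Reduced: t⁷ + t⁶ + 2t⁵ + 2t⁴ + t³ + t² + 2t + 2.

2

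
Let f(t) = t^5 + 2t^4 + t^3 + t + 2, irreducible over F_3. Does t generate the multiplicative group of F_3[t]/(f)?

|GF(3^5)^×| = 3^5 − 1 = 242. Prime factorization: 242 = 2·11^2.
f is primitive ⇔ t has order 242 in GF(3)[t]/(f), i.e. t^(242/q) ≠ 1 for each prime q | 242.
t^(121) mod f = 1
t^(22) mod f = t^4 + t^3 + t^2 + 1.
Since t^(121) = 1, the order of t divides 121 < 242; not primitive.

No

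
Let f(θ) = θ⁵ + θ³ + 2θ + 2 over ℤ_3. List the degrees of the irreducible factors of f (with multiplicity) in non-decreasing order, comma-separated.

1, 2, 2

Roots in ℤ_3: f(0) = 2; f(1) = 0 → root; f(2) = 1.
Linear factors from roots: (θ + 2).
Complete factorization: f(θ) = (θ + 2)·(θ² + 2θ + 2)^2.
Factor degrees with multiplicity: 1 + 2 + 2 = 5.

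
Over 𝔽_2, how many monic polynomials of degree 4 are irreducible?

3

The number of monic irreducibles of degree 4 over GF(2) is (1/4)·Σ_{d∣4} μ(4/d) 2^d.
Divisors of 4: 1, 2, 4; μ(4/d) for each: 0, -1, 1.
Σ = − 2^2 + 2^4 = 12.
N = 12/4 = 3.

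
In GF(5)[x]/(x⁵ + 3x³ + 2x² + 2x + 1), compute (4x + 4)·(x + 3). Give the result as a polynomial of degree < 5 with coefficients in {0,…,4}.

Multiply in GF(5)[x]: (4x + 4)·(x + 3) = 4x² + x + 2.
Reduced: 4x² + x + 2.

4x^2 + x + 2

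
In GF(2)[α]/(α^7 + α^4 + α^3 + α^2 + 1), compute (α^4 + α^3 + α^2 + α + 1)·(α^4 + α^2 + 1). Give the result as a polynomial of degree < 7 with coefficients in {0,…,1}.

α^5 + α^4 + α^2

Multiply in GF(2)[α]: (α^4 + α^3 + α^2 + α + 1)·(α^4 + α^2 + 1) = α^8 + α^7 + α^4 + α + 1.
Reduce using α^7 ≡ α^4 + α^3 + α^2 + 1 (mod α^7 + α^4 + α^3 + α^2 + 1).
Reduced: α^5 + α^4 + α^2.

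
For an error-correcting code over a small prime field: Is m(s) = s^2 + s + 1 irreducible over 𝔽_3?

Check for roots in 𝔽_3: m(0) = 1; m(1) = 0 → root; m(2) = 1.
m(1) = 0, so (s − 1) divides m(s); m is reducible.

No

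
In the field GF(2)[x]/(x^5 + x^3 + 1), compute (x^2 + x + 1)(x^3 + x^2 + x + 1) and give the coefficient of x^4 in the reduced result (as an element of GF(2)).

Multiply in GF(2)[x]: (x^2 + x + 1)·(x^3 + x^2 + x + 1) = x^5 + x^3 + x^2 + 1.
Reduce using x^5 ≡ x^3 + 1 (mod x^5 + x^3 + 1).
Reduced: x^2.

0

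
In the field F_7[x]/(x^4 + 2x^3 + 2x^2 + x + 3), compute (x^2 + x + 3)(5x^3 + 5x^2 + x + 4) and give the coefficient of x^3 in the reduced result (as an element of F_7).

Multiply in F_7[x]: (x^2 + x + 3)·(5x^3 + 5x^2 + x + 4) = 5x^5 + 3x^4 + 6x^2 + 5.
Reduce using x^4 ≡ 5x^3 + 5x^2 + 6x + 4 (mod x^4 + 2x^3 + 2x^2 + x + 3).
Reduced: 4x^3 + x^2 + 6x + 5.

4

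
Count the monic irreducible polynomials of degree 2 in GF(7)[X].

x^(7^2) − x is the product of all monic irreducibles of degree dividing 2; Möbius inversion gives N = (1/2) Σ μ(2/d)·7^d.
Divisors of 2: 1, 2; μ(2/d) for each: -1, 1.
Σ = − 7^1 + 7^2 = 42.
N = 42/2 = 21.

21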